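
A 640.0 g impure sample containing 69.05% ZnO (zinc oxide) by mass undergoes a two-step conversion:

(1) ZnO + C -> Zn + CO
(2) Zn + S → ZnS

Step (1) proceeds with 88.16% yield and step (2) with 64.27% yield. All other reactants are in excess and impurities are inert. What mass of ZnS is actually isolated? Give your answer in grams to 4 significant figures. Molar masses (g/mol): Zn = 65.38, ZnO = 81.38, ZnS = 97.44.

299.8 g

Pure ZnO = 640.0 × 0.6905 = 441.92 g.
n(ZnO) = 441.92 / 81.38 = 5.4303 mol.
Step 1 (ZnO:Zn = 1:1): theoretical n(Zn) = 5.4303 mol; at 88.16% yield, n(Zn) = 4.7874 mol.
Step 2 (Zn:ZnS = 1:1): theoretical n(ZnS) = 4.7874 mol, so theoretical mass = 4.7874 × 97.44 = 466.48 g.
At 64.27% yield, actual mass of ZnS = 466.48 × 0.6427 = 299.81 g.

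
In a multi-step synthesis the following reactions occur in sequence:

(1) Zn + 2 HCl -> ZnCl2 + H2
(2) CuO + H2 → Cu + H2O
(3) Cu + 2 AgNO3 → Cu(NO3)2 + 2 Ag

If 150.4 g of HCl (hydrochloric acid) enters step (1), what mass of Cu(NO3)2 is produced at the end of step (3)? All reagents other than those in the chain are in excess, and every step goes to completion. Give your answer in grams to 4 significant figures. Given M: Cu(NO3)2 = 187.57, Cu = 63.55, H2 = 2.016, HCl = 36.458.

n(HCl) = 150.4 / 36.458 = 4.1253 mol.
Reaction (1): HCl→H2 ratio 2:1 ⇒ n(H2) = 2.0626 mol.
Reaction (2): H2→Cu ratio 1:1 ⇒ n(Cu) = 2.0626 mol.
Reaction (3): Cu→Cu(NO3)2 ratio 1:1 ⇒ n(Cu(NO3)2) = 2.0626 mol.
Mass of Cu(NO3)2 = 2.0626 × 187.57 = 386.89 g.

386.9 g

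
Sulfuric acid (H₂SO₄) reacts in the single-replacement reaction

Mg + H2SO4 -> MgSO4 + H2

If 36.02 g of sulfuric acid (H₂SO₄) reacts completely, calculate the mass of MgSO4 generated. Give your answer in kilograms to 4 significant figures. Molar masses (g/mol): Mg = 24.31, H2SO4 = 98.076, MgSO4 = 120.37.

n(H2SO4) = 36.020 g / 98.076 g/mol = 0.36727 mol.
From the equation the H2SO4:MgSO4 mole ratio is 1:1, so n(MgSO4) = 0.36727 × 1/1 = 0.36727 mol.
Mass of MgSO4 = 0.36727 mol × 120.37 g/mol = 44.208 g.
Converting to kg: 44.208 g = 0.04421 kg.

0.04421 kg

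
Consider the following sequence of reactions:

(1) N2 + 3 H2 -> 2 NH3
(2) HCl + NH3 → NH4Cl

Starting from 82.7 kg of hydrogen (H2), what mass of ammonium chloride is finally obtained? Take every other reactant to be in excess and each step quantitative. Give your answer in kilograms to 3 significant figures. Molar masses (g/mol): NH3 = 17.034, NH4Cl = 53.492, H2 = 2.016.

1460 kg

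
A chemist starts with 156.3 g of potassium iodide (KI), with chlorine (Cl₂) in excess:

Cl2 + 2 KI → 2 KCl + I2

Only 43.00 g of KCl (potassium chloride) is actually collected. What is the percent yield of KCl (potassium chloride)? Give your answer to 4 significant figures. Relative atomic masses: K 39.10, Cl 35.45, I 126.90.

M(KI) = 39.10 + 126.90 = 166.00 g/mol.
M(KCl) = 39.10 + 35.45 = 74.55 g/mol.
n(KI) = 156.30 g / 166.00 g/mol = 0.94157 mol.
From the equation the KI:KCl mole ratio is 2:2, so n(KCl) = 0.94157 × 2/2 = 0.94157 mol.
Mass of KCl = 0.94157 mol × 74.55 g/mol = 70.194 g.
This is the theoretical yield. Percent yield = 43.00 g / 70.194 g × 100% = 61.259%.

61.26 %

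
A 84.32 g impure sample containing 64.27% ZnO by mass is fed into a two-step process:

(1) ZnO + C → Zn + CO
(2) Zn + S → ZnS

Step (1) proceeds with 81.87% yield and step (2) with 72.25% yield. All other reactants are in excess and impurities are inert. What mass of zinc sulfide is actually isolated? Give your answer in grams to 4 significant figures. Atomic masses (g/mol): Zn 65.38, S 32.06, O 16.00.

Pure ZnO = 84.32 × 0.6427 = 54.192 g.
M(ZnO) = 65.38 + 16.00 = 81.38 g/mol.
M(ZnS) = 65.38 + 32.06 = 97.44 g/mol.
n(ZnO) = 54.192 / 81.38 = 0.66592 mol.
Step 1 (ZnO:Zn = 1:1): theoretical n(Zn) = 0.66592 mol; at 81.87% yield, n(Zn) = 0.54519 mol.
Step 2 (Zn:ZnS = 1:1): theoretical n(ZnS) = 0.54519 mol, so theoretical mass = 0.54519 × 97.44 = 53.123 g.
At 72.25% yield, actual mass of ZnS = 53.123 × 0.7225 = 38.381 g.

38.38 g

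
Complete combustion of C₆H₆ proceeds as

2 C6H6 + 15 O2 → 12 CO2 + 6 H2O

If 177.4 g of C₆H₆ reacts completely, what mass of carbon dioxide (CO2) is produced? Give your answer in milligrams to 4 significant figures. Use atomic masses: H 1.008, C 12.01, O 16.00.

M(C6H6) = 6(12.01) + 6(1.008) = 78.108 g/mol.
M(CO2) = 12.01 + 2(16.00) = 44.01 g/mol.
n(C6H6) = 177.40 g / 78.108 g/mol = 2.2712 mol.
From the equation the C6H6:CO2 mole ratio is 2:12, so n(CO2) = 2.2712 × 12/2 = 13.627 mol.
Mass of CO2 = 13.627 mol × 44.01 g/mol = 599.74 g.
Converting to mg: 599.74 g = 599700 mg.

599700 mg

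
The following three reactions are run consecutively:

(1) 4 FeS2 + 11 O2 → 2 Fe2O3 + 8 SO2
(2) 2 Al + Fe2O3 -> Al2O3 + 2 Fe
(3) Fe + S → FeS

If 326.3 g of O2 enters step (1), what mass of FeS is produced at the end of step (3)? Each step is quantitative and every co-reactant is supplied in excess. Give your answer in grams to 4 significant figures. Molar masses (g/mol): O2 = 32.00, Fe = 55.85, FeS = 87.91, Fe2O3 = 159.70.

326.0 g

n(O2) = 326.3 / 32.00 = 10.197 mol.
Reaction (1): O2→Fe2O3 ratio 11:2 ⇒ n(Fe2O3) = 1.8540 mol.
Reaction (2): Fe2O3→Fe ratio 1:2 ⇒ n(Fe) = 3.7080 mol.
Reaction (3): Fe→FeS ratio 1:1 ⇒ n(FeS) = 3.7080 mol.
Mass of FeS = 3.7080 × 87.91 = 325.97 g.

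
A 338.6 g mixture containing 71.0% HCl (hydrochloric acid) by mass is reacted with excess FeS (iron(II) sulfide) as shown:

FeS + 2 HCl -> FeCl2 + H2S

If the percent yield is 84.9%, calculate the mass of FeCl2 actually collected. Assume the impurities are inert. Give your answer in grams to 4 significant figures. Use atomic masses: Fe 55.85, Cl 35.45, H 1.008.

354.8 g

Pure HCl available = 338.6 g × 0.710 = 240.41 g.
M(HCl) = 1.008 + 35.45 = 36.458 g/mol.
M(FeCl2) = 55.85 + 2(35.45) = 126.75 g/mol.
n(HCl) = 240.41 g / 36.458 g/mol = 6.5941 mol.
From the equation the HCl:FeCl2 mole ratio is 2:1, so n(FeCl2) = 6.5941 × 1/2 = 3.2970 mol.
Mass of FeCl2 = 3.2970 mol × 126.75 g/mol = 417.90 g.
Actual mass collected = 417.90 g × 0.849 = 354.80 g.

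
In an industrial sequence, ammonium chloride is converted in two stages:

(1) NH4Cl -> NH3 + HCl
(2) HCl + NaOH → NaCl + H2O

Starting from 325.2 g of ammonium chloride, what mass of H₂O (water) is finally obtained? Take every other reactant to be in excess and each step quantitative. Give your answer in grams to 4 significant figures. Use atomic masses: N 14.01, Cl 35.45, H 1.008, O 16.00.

109.5 g

M(NH4Cl) = 14.01 + 4(1.008) + 35.45 = 53.492 g/mol.
M(H2O) = 2(1.008) + 16.00 = 18.016 g/mol.
n(NH4Cl) = 325.20 / 53.492 = 6.0794 mol.
Step 1 gives a 1:1 ratio of NH4Cl to HCl, so n(HCl) = 6.0794 mol.
In step 2 the HCl:H2O ratio is 1:1, so n(H2O) = 6.0794 mol.
Mass of H2O = 6.0794 × 18.016 = 109.53 g.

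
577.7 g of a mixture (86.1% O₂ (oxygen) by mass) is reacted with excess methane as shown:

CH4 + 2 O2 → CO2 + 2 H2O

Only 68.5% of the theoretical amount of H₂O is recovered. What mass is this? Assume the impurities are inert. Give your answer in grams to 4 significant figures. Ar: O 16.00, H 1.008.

191.8 g

Pure O2 available = 577.7 g × 0.861 = 497.40 g.
M(O2) = 2(16.00) = 32.00 g/mol.
M(H2O) = 2(1.008) + 16.00 = 18.016 g/mol.
n(O2) = 497.40 g / 32.00 g/mol = 15.544 mol.
From the equation the O2:H2O mole ratio is 2:2, so n(H2O) = 15.544 × 2/2 = 15.544 mol.
Mass of H2O = 15.544 mol × 18.016 g/mol = 280.04 g.
Actual mass collected = 280.04 g × 0.685 = 191.82 g.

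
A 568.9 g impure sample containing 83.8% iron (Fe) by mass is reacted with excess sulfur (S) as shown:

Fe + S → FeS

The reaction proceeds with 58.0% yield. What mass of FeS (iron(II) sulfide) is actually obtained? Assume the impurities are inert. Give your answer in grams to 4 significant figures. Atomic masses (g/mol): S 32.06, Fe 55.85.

435.2 g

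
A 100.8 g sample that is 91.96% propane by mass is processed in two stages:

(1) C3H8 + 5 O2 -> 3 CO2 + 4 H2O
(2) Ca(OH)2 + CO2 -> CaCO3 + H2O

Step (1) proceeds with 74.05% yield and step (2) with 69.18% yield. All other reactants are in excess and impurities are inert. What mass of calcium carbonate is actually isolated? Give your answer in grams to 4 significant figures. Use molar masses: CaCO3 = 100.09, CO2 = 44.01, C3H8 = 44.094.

323.4 g

Pure C3H8 = 100.8 × 0.9196 = 92.696 g.
n(C3H8) = 92.696 / 44.094 = 2.1022 mol.
Step 1 (C3H8:CO2 = 1:3): theoretical n(CO2) = 6.3067 mol; at 74.05% yield, n(CO2) = 4.6701 mol.
Step 2 (CO2:CaCO3 = 1:1): theoretical n(CaCO3) = 4.6701 mol, so theoretical mass = 4.6701 × 100.09 = 467.43 g.
At 69.18% yield, actual mass of CaCO3 = 467.43 × 0.6918 = 323.37 g.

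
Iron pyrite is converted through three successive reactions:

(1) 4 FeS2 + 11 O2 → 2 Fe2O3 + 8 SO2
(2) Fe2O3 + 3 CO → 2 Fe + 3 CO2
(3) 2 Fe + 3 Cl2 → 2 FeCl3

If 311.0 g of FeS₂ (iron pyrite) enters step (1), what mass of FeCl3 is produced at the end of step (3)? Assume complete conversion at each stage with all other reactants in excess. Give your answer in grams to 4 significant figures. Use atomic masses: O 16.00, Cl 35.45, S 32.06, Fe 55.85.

420.5 g

M(FeS2) = 55.85 + 2(32.06) = 119.97 g/mol.
M(FeCl3) = 55.85 + 3(35.45) = 162.20 g/mol.
n(FeS2) = 311.0 / 119.97 = 2.5923 mol.
Reaction (1): FeS2→Fe2O3 ratio 4:2 ⇒ n(Fe2O3) = 1.2962 mol.
Reaction (2): Fe2O3→Fe ratio 1:2 ⇒ n(Fe) = 2.5923 mol.
Reaction (3): Fe→FeCl3 ratio 2:2 ⇒ n(FeCl3) = 2.5923 mol.
Mass of FeCl3 = 2.5923 × 162.20 = 420.47 g.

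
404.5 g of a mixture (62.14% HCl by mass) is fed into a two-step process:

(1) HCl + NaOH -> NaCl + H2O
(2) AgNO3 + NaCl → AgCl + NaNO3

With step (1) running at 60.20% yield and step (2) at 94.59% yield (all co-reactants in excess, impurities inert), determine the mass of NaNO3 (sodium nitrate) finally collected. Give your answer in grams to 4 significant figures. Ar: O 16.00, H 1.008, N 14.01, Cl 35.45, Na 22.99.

Pure HCl = 404.5 × 0.6214 = 251.36 g.
M(HCl) = 1.008 + 35.45 = 36.458 g/mol.
M(NaNO3) = 22.99 + 14.01 + 3(16.00) = 85.00 g/mol.
n(HCl) = 251.36 / 36.458 = 6.8944 mol.
Step 1 (HCl:NaCl = 1:1): theoretical n(NaCl) = 6.8944 mol; at 60.20% yield, n(NaCl) = 4.1504 mol.
Step 2 (NaCl:NaNO3 = 1:1): theoretical n(NaNO3) = 4.1504 mol, so theoretical mass = 4.1504 × 85.00 = 352.79 g.
At 94.59% yield, actual mass of NaNO3 = 352.79 × 0.9459 = 333.70 g.

333.7 g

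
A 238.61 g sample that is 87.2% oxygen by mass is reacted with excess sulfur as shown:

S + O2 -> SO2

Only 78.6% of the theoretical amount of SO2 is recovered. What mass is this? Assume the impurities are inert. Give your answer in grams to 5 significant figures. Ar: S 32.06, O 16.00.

Pure O2 available = 238.61 g × 0.872 = 208.068 g.
M(O2) = 2(16.00) = 32.00 g/mol.
M(SO2) = 32.06 + 2(16.00) = 64.06 g/mol.
n(O2) = 208.068 g / 32.00 g/mol = 6.50212 mol.
From the equation the O2:SO2 mole ratio is 1:1, so n(SO2) = 6.50212 × 1/1 = 6.50212 mol.
Mass of SO2 = 6.50212 mol × 64.06 g/mol = 416.526 g.
Actual mass collected = 416.526 g × 0.786 = 327.389 g.

327.39 g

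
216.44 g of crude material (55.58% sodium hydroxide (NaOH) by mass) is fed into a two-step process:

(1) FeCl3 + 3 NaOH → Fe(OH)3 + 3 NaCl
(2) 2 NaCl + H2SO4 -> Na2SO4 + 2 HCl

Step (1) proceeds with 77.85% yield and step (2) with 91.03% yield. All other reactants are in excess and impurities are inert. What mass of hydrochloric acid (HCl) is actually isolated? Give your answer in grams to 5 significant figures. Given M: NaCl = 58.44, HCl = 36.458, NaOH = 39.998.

77.706 g

Pure NaOH = 216.44 × 0.5558 = 120.297 g.
n(NaOH) = 120.297 / 39.998 = 3.00758 mol.
Step 1 (NaOH:NaCl = 3:3): theoretical n(NaCl) = 3.00758 mol; at 77.85% yield, n(NaCl) = 2.34140 mol.
Step 2 (NaCl:HCl = 2:2): theoretical n(HCl) = 2.34140 mol, so theoretical mass = 2.34140 × 36.458 = 85.3629 g.
At 91.03% yield, actual mass of HCl = 85.3629 × 0.9103 = 77.7059 g.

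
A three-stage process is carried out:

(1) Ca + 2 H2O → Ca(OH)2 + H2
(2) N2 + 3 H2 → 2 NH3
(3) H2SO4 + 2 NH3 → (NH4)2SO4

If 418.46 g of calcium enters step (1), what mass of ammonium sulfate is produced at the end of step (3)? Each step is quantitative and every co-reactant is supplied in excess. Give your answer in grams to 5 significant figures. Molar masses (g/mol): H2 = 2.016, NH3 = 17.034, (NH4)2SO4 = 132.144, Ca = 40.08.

459.89 g

n(Ca) = 418.46 / 40.08 = 10.4406 mol.
Reaction (1): Ca→H2 ratio 1:1 ⇒ n(H2) = 10.4406 mol.
Reaction (2): H2→NH3 ratio 3:2 ⇒ n(NH3) = 6.96041 mol.
Reaction (3): NH3→(NH4)2SO4 ratio 2:1 ⇒ n((NH4)2SO4) = 3.48021 mol.
Mass of (NH4)2SO4 = 3.48021 × 132.144 = 459.888 g.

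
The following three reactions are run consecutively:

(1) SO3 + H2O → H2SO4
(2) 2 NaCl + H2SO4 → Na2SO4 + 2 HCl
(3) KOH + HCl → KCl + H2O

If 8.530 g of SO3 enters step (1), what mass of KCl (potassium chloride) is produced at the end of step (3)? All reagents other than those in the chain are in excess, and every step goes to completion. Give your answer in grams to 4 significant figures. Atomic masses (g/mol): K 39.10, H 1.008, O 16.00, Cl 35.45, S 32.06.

15.89 g

M(SO3) = 32.06 + 3(16.00) = 80.06 g/mol.
M(KCl) = 39.10 + 35.45 = 74.55 g/mol.
n(SO3) = 8.530 / 80.06 = 0.10655 mol.
Reaction (1): SO3→H2SO4 ratio 1:1 ⇒ n(H2SO4) = 0.10655 mol.
Reaction (2): H2SO4→HCl ratio 1:2 ⇒ n(HCl) = 0.21309 mol.
Reaction (3): HCl→KCl ratio 1:1 ⇒ n(KCl) = 0.21309 mol.
Mass of KCl = 0.21309 × 74.55 = 15.886 g.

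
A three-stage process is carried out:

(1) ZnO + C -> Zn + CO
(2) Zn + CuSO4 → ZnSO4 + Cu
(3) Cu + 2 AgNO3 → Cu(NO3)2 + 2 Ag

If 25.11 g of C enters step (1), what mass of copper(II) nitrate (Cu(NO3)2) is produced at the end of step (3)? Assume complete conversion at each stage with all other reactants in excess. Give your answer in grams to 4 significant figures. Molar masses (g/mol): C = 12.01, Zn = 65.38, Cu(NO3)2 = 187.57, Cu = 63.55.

n(C) = 25.11 / 12.01 = 2.0908 mol.
Reaction (1): C→Zn ratio 1:1 ⇒ n(Zn) = 2.0908 mol.
Reaction (2): Zn→Cu ratio 1:1 ⇒ n(Cu) = 2.0908 mol.
Reaction (3): Cu→Cu(NO3)2 ratio 1:1 ⇒ n(Cu(NO3)2) = 2.0908 mol.
Mass of Cu(NO3)2 = 2.0908 × 187.57 = 392.16 g.

392.2 g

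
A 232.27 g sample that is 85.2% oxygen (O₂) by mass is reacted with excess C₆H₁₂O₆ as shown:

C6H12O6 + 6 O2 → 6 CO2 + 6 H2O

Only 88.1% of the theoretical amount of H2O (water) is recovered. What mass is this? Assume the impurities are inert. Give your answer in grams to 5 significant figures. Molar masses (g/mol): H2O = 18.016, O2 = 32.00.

Pure O2 available = 232.27 g × 0.852 = 197.894 g.
n(O2) = 197.894 g / 32.00 g/mol = 6.18419 mol.
From the equation the O2:H2O mole ratio is 6:6, so n(H2O) = 6.18419 × 6/6 = 6.18419 mol.
Mass of H2O = 6.18419 mol × 18.016 g/mol = 111.414 g.
Actual mass collected = 111.414 g × 0.881 = 98.1560 g.

98.156 g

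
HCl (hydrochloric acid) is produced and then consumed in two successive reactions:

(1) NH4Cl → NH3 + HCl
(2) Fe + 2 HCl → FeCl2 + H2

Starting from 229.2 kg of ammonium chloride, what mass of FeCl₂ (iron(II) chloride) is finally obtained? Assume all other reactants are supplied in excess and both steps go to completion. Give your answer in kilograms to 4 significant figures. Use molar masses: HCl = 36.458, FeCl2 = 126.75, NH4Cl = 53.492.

229.2 kg = 229200 g.
n(NH4Cl) = 229200 / 53.492 = 4284.8 mol.
Step 1 gives a 1:1 ratio of NH4Cl to HCl, so n(HCl) = 4284.8 mol.
In step 2 the HCl:FeCl2 ratio is 2:1, so n(FeCl2) = 2142.4 mol.
Mass of FeCl2 = 2142.4 × 126.75 = 271550 g = 271.5 kg.

271.5 kg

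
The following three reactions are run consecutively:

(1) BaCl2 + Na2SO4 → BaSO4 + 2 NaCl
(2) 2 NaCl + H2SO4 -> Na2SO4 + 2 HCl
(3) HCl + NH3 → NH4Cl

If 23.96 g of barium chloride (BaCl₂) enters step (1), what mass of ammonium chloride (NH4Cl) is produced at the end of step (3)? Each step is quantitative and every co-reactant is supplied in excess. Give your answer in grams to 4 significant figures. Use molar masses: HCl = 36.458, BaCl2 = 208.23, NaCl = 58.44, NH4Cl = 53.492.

12.31 g

n(BaCl2) = 23.96 / 208.23 = 0.11507 mol.
Reaction (1): BaCl2→NaCl ratio 1:2 ⇒ n(NaCl) = 0.23013 mol.
Reaction (2): NaCl→HCl ratio 2:2 ⇒ n(HCl) = 0.23013 mol.
Reaction (3): HCl→NH4Cl ratio 1:1 ⇒ n(NH4Cl) = 0.23013 mol.
Mass of NH4Cl = 0.23013 × 53.492 = 12.310 g.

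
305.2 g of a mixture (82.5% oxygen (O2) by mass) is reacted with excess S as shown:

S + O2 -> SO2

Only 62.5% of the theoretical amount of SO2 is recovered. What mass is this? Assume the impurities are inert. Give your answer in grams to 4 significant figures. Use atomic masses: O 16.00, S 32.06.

315.0 g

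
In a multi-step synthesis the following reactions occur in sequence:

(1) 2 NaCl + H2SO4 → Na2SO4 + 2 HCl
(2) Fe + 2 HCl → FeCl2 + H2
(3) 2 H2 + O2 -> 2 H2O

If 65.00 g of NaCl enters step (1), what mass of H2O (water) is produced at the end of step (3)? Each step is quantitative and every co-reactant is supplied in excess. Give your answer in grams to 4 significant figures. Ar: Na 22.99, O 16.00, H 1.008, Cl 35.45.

10.02 g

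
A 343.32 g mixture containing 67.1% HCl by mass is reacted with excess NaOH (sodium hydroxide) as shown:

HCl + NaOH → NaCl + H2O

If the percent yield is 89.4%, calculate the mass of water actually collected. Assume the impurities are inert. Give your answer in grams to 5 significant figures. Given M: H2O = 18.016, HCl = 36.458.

Pure HCl available = 343.32 g × 0.671 = 230.368 g.
n(HCl) = 230.368 g / 36.458 g/mol = 6.31872 mol.
From the equation the HCl:H2O mole ratio is 1:1, so n(H2O) = 6.31872 × 1/1 = 6.31872 mol.
Mass of H2O = 6.31872 mol × 18.016 g/mol = 113.838 g.
Actual mass collected = 113.838 g × 0.894 = 101.771 g.

101.77 g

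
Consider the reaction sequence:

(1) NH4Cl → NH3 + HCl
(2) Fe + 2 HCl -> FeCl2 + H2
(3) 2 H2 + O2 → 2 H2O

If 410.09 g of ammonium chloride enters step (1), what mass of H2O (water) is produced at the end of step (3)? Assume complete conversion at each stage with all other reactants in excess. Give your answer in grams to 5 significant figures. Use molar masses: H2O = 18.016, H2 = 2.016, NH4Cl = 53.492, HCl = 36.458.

69.059 g

n(NH4Cl) = 410.09 / 53.492 = 7.66638 mol.
Reaction (1): NH4Cl→HCl ratio 1:1 ⇒ n(HCl) = 7.66638 mol.
Reaction (2): HCl→H2 ratio 2:1 ⇒ n(H2) = 3.83319 mol.
Reaction (3): H2→H2O ratio 2:2 ⇒ n(H2O) = 3.83319 mol.
Mass of H2O = 3.83319 × 18.016 = 69.0588 g.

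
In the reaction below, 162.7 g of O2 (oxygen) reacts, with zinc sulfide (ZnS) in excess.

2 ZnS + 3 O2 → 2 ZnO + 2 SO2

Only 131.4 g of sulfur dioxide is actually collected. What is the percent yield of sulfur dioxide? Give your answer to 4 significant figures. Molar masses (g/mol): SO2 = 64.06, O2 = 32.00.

60.51 %

n(O2) = 162.70 g / 32.00 g/mol = 5.0844 mol.
From the equation the O2:SO2 mole ratio is 3:2, so n(SO2) = 5.0844 × 2/3 = 3.3896 mol.
Mass of SO2 = 3.3896 mol × 64.06 g/mol = 217.14 g.
This is the theoretical yield. Percent yield = 131.4 g / 217.14 g × 100% = 60.515%.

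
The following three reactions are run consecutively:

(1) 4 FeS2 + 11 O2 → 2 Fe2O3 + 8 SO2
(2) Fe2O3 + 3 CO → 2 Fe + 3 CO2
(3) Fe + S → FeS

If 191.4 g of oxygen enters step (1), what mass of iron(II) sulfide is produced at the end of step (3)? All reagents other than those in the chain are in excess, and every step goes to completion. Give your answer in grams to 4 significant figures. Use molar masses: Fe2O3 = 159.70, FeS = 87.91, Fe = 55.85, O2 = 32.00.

191.2 g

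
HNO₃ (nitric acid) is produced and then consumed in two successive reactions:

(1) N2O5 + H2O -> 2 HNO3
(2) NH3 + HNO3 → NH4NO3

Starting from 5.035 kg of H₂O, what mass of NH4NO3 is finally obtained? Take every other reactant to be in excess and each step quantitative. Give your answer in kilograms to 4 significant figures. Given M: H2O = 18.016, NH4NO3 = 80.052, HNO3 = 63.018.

44.74 kg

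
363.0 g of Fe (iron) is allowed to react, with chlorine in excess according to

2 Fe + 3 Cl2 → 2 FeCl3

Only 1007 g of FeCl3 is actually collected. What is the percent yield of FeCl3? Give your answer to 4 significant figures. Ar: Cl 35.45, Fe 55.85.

95.52 %

M(Fe) = 55.85 g/mol.
M(FeCl3) = 55.85 + 3(35.45) = 162.20 g/mol.
n(Fe) = 363.00 g / 55.85 g/mol = 6.4996 mol.
From the equation the Fe:FeCl3 mole ratio is 2:2, so n(FeCl3) = 6.4996 × 2/2 = 6.4996 mol.
Mass of FeCl3 = 6.4996 mol × 162.20 g/mol = 1054.2 g.
This is the theoretical yield. Percent yield = 1007 g / 1054.2 g × 100% = 95.520%.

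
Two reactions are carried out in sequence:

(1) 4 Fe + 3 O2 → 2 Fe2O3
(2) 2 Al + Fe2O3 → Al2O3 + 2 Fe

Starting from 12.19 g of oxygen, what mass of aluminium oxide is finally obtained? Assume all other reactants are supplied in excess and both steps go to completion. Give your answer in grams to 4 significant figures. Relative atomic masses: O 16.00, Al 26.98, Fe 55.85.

25.89 g

M(O2) = 2(16.00) = 32.00 g/mol.
M(Al2O3) = 2(26.98) + 3(16.00) = 101.96 g/mol.
n(O2) = 12.190 / 32.00 = 0.38094 mol.
Step 1 gives a 3:2 ratio of O2 to Fe2O3, so n(Fe2O3) = 0.25396 mol.
In step 2 the Fe2O3:Al2O3 ratio is 1:1, so n(Al2O3) = 0.25396 mol.
Mass of Al2O3 = 0.25396 × 101.96 = 25.894 g.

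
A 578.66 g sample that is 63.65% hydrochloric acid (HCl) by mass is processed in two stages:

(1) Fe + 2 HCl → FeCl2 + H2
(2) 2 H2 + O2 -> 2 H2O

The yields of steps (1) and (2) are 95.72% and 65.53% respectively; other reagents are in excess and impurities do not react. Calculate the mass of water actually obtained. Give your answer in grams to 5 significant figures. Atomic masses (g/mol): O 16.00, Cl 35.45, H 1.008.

57.082 g

Pure HCl = 578.66 × 0.6365 = 368.317 g.
M(HCl) = 1.008 + 35.45 = 36.458 g/mol.
M(H2O) = 2(1.008) + 16.00 = 18.016 g/mol.
n(HCl) = 368.317 / 36.458 = 10.1025 mol.
Step 1 (HCl:H2 = 2:1): theoretical n(H2) = 5.05125 mol; at 95.72% yield, n(H2) = 4.83506 mol.
Step 2 (H2:H2O = 2:2): theoretical n(H2O) = 4.83506 mol, so theoretical mass = 4.83506 × 18.016 = 87.1084 g.
At 65.53% yield, actual mass of H2O = 87.1084 × 0.6553 = 57.0821 g.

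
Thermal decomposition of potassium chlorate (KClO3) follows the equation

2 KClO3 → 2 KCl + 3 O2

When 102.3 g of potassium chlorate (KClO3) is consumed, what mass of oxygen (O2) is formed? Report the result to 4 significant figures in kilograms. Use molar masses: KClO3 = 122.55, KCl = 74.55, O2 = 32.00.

n(KClO3) = 102.30 g / 122.55 g/mol = 0.83476 mol.
From the equation the KClO3:O2 mole ratio is 2:3, so n(O2) = 0.83476 × 3/2 = 1.2521 mol.
Mass of O2 = 1.2521 mol × 32.00 g/mol = 40.069 g.
Converting to kg: 40.069 g = 0.04007 kg.

0.04007 kg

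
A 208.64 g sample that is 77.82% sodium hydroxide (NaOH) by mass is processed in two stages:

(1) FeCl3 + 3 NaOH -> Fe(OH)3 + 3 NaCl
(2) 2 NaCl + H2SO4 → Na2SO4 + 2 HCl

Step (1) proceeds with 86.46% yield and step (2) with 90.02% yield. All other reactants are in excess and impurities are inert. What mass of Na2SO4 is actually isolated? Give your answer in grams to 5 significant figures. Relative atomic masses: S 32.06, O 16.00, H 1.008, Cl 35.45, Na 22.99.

Pure NaOH = 208.64 × 0.7782 = 162.364 g.
M(NaOH) = 22.99 + 16.00 + 1.008 = 39.998 g/mol.
M(Na2SO4) = 2(22.99) + 32.06 + 4(16.00) = 142.04 g/mol.
n(NaOH) = 162.364 / 39.998 = 4.05929 mol.
Step 1 (NaOH:NaCl = 3:3): theoretical n(NaCl) = 4.05929 mol; at 86.46% yield, n(NaCl) = 3.50967 mol.
Step 2 (NaCl:Na2SO4 = 2:1): theoretical n(Na2SO4) = 1.75483 mol, so theoretical mass = 1.75483 × 142.04 = 249.256 g.
At 90.02% yield, actual mass of Na2SO4 = 249.256 × 0.9002 = 224.381 g.

224.38 g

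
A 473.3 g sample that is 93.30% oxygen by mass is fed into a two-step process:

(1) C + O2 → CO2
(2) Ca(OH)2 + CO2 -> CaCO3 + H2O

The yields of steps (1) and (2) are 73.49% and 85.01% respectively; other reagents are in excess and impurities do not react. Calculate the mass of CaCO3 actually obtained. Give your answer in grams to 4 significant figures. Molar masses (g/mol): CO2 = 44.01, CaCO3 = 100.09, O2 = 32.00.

862.9 g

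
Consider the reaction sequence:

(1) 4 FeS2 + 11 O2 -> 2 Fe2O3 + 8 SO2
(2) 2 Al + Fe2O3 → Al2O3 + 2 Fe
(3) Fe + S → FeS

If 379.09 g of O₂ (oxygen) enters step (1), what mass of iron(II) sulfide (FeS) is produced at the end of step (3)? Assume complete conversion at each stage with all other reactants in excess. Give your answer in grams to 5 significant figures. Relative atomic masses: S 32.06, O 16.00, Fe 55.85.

378.70 g

M(O2) = 2(16.00) = 32.00 g/mol.
M(FeS) = 55.85 + 32.06 = 87.91 g/mol.
n(O2) = 379.09 / 32.00 = 11.8466 mol.
Reaction (1): O2→Fe2O3 ratio 11:2 ⇒ n(Fe2O3) = 2.15392 mol.
Reaction (2): Fe2O3→Fe ratio 1:2 ⇒ n(Fe) = 4.30784 mol.
Reaction (3): Fe→FeS ratio 1:1 ⇒ n(FeS) = 4.30784 mol.
Mass of FeS = 4.30784 × 87.91 = 378.702 g.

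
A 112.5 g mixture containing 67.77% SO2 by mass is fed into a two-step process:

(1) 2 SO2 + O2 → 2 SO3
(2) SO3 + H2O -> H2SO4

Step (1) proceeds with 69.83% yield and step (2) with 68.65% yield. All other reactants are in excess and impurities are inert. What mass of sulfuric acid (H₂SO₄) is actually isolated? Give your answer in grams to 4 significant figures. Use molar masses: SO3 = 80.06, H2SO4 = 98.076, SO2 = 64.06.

55.96 g

Pure SO2 = 112.5 × 0.6777 = 76.241 g.
n(SO2) = 76.241 / 64.06 = 1.1902 mol.
Step 1 (SO2:SO3 = 2:2): theoretical n(SO3) = 1.1902 mol; at 69.83% yield, n(SO3) = 0.83108 mol.
Step 2 (SO3:H2SO4 = 1:1): theoretical n(H2SO4) = 0.83108 mol, so theoretical mass = 0.83108 × 98.076 = 81.509 g.
At 68.65% yield, actual mass of H2SO4 = 81.509 × 0.6865 = 55.956 g.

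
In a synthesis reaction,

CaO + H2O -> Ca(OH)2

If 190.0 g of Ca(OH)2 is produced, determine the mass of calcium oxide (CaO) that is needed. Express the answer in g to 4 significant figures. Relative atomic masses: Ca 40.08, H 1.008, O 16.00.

M(Ca(OH)2) = 40.08 + 2(16.00) + 2(1.008) = 74.096 g/mol.
M(CaO) = 40.08 + 16.00 = 56.08 g/mol.
n(Ca(OH)2) = 190.00 g / 74.096 g/mol = 2.5642 mol.
From the equation the Ca(OH)2:CaO mole ratio is 1:1, so n(CaO) = 2.5642 × 1/1 = 2.5642 mol.
Mass of CaO = 2.5642 mol × 56.08 g/mol = 143.80 g.

143.8 g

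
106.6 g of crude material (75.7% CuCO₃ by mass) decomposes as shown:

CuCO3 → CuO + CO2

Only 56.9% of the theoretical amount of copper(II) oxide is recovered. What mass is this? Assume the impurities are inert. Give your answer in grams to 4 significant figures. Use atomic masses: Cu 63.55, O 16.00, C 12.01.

29.56 g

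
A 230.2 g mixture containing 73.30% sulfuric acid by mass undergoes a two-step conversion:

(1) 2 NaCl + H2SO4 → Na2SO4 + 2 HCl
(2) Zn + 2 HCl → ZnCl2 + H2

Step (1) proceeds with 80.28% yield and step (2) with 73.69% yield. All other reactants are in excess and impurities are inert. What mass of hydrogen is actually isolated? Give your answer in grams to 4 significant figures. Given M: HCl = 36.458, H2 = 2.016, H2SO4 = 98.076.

Pure H2SO4 = 230.2 × 0.7330 = 168.74 g.
n(H2SO4) = 168.74 / 98.076 = 1.7205 mol.
Step 1 (H2SO4:HCl = 1:2): theoretical n(HCl) = 3.4409 mol; at 80.28% yield, n(HCl) = 2.7624 mol.
Step 2 (HCl:H2 = 2:1): theoretical n(H2) = 1.3812 mol, so theoretical mass = 1.3812 × 2.016 = 2.7845 g.
At 73.69% yield, actual mass of H2 = 2.7845 × 0.7369 = 2.0519 g.

2.052 g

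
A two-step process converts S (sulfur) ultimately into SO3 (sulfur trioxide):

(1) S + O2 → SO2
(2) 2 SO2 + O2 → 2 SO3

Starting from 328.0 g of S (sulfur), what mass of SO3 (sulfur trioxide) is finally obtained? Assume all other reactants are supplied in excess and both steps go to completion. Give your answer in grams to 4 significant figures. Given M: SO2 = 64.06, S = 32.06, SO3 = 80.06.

819.1 g

n(S) = 328.00 / 32.06 = 10.231 mol.
Step 1 gives a 1:1 ratio of S to SO2, so n(SO2) = 10.231 mol.
In step 2 the SO2:SO3 ratio is 2:2, so n(SO3) = 10.231 mol.
Mass of SO3 = 10.231 × 80.06 = 819.08 g.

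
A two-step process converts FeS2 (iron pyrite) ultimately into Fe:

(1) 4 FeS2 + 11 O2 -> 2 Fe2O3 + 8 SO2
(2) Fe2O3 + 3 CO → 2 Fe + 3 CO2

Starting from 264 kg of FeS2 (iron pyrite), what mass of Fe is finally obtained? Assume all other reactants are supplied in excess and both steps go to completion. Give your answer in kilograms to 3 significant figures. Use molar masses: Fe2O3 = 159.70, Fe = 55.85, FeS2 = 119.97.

264 kg = 264000 g.
n(FeS2) = 264000 / 119.97 = 2201 mol.
Step 1 gives a 4:2 ratio of FeS2 to Fe2O3, so n(Fe2O3) = 1100 mol.
In step 2 the Fe2O3:Fe ratio is 1:2, so n(Fe) = 2201 mol.
Mass of Fe = 2201 × 55.85 = 122900 g = 123 kg.

123 kg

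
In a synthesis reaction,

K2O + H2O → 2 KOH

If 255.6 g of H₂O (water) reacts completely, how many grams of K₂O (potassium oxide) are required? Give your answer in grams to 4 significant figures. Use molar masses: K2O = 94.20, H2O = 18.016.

n(H2O) = 255.60 g / 18.016 g/mol = 14.187 mol.
From the equation the H2O:K2O mole ratio is 1:1, so n(K2O) = 14.187 × 1/1 = 14.187 mol.
Mass of K2O = 14.187 mol × 94.20 g/mol = 1336.5 g.

1336 g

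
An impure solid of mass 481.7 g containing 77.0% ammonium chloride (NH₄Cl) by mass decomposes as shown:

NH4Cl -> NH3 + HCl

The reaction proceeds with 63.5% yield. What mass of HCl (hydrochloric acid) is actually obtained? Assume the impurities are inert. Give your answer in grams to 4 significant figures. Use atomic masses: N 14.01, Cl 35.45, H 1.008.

160.5 g

Pure NH4Cl available = 481.7 g × 0.770 = 370.91 g.
M(NH4Cl) = 14.01 + 4(1.008) + 35.45 = 53.492 g/mol.
M(HCl) = 1.008 + 35.45 = 36.458 g/mol.
n(NH4Cl) = 370.91 g / 53.492 g/mol = 6.9339 mol.
From the equation the NH4Cl:HCl mole ratio is 1:1, so n(HCl) = 6.9339 × 1/1 = 6.9339 mol.
Mass of HCl = 6.9339 mol × 36.458 g/mol = 252.80 g.
Actual mass collected = 252.80 g × 0.635 = 160.53 g.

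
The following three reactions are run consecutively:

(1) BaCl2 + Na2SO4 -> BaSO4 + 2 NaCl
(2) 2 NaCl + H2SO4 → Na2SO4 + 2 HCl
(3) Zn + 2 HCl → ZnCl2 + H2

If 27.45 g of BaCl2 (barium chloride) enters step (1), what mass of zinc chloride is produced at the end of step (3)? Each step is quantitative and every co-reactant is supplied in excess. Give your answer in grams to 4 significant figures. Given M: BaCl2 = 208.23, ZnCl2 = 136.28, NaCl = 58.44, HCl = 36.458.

n(BaCl2) = 27.45 / 208.23 = 0.13183 mol.
Reaction (1): BaCl2→NaCl ratio 1:2 ⇒ n(NaCl) = 0.26365 mol.
Reaction (2): NaCl→HCl ratio 2:2 ⇒ n(HCl) = 0.26365 mol.
Reaction (3): HCl→ZnCl2 ratio 2:1 ⇒ n(ZnCl2) = 0.13183 mol.
Mass of ZnCl2 = 0.13183 × 136.28 = 17.965 g.

17.97 g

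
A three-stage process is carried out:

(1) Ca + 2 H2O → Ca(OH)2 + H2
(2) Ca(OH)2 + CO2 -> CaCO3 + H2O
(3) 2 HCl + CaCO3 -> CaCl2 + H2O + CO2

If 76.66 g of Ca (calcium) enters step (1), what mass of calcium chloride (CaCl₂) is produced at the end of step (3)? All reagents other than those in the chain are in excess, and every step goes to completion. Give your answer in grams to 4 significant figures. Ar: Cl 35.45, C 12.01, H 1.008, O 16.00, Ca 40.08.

212.3 g

M(Ca) = 40.08 g/mol.
M(CaCl2) = 40.08 + 2(35.45) = 110.98 g/mol.
n(Ca) = 76.66 / 40.08 = 1.9127 mol.
Reaction (1): Ca→Ca(OH)2 ratio 1:1 ⇒ n(Ca(OH)2) = 1.9127 mol.
Reaction (2): Ca(OH)2→CaCO3 ratio 1:1 ⇒ n(CaCO3) = 1.9127 mol.
Reaction (3): CaCO3→CaCl2 ratio 1:1 ⇒ n(CaCl2) = 1.9127 mol.
Mass of CaCl2 = 1.9127 × 110.98 = 212.27 g.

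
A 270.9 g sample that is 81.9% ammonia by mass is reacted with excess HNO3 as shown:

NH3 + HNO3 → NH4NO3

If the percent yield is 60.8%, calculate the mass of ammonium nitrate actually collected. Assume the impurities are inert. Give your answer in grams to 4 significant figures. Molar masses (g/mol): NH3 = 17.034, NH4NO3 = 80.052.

Pure NH3 available = 270.9 g × 0.819 = 221.87 g.
n(NH3) = 221.87 g / 17.034 g/mol = 13.025 mol.
From the equation the NH3:NH4NO3 mole ratio is 1:1, so n(NH4NO3) = 13.025 × 1/1 = 13.025 mol.
Mass of NH4NO3 = 13.025 mol × 80.052 g/mol = 1042.7 g.
Actual mass collected = 1042.7 g × 0.608 = 633.95 g.

633.9 g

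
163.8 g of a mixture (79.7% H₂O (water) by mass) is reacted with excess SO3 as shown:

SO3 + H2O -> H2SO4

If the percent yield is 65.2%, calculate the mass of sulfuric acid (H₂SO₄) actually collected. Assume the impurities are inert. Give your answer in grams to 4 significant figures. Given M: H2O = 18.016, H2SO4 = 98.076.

463.4 g

Pure H2O available = 163.8 g × 0.797 = 130.55 g.
n(H2O) = 130.55 g / 18.016 g/mol = 7.2463 mol.
From the equation the H2O:H2SO4 mole ratio is 1:1, so n(H2SO4) = 7.2463 × 1/1 = 7.2463 mol.
Mass of H2SO4 = 7.2463 mol × 98.076 g/mol = 710.68 g.
Actual mass collected = 710.68 g × 0.652 = 463.37 g.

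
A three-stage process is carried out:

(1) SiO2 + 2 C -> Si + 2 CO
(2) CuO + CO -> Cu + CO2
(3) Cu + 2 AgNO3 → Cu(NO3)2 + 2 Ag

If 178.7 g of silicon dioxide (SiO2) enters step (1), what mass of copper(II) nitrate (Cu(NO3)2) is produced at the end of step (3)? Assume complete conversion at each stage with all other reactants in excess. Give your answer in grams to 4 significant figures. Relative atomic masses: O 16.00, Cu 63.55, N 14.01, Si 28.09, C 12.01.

1116 g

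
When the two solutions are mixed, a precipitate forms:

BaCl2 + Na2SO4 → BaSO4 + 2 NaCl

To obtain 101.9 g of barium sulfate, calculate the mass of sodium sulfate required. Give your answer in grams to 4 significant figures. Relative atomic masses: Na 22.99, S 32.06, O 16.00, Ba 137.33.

62.02 g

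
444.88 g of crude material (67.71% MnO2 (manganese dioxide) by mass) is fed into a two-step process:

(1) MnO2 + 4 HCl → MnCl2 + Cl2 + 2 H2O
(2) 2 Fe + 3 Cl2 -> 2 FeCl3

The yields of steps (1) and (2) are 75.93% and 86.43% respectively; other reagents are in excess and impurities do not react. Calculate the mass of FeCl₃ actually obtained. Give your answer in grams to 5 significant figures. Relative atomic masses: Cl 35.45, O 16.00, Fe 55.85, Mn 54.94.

Pure MnO2 = 444.88 × 0.6771 = 301.228 g.
M(MnO2) = 54.94 + 2(16.00) = 86.94 g/mol.
M(FeCl3) = 55.85 + 3(35.45) = 162.20 g/mol.
n(MnO2) = 301.228 / 86.94 = 3.46478 mol.
Step 1 (MnO2:Cl2 = 1:1): theoretical n(Cl2) = 3.46478 mol; at 75.93% yield, n(Cl2) = 2.63081 mol.
Step 2 (Cl2:FeCl3 = 3:2): theoretical n(FeCl3) = 1.75387 mol, so theoretical mass = 1.75387 × 162.20 = 284.478 g.
At 86.43% yield, actual mass of FeCl3 = 284.478 × 0.8643 = 245.875 g.

245.87 g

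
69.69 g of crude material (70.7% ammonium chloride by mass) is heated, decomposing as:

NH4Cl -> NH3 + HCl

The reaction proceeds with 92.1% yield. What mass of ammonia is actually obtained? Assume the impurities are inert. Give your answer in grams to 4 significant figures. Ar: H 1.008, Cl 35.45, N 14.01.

14.45 g

Pure NH4Cl available = 69.69 g × 0.707 = 49.271 g.
M(NH4Cl) = 14.01 + 4(1.008) + 35.45 = 53.492 g/mol.
M(NH3) = 14.01 + 3(1.008) = 17.034 g/mol.
n(NH4Cl) = 49.271 g / 53.492 g/mol = 0.92109 mol.
From the equation the NH4Cl:NH3 mole ratio is 1:1, so n(NH3) = 0.92109 × 1/1 = 0.92109 mol.
Mass of NH3 = 0.92109 mol × 17.034 g/mol = 15.690 g.
Actual mass collected = 15.690 g × 0.921 = 14.450 g.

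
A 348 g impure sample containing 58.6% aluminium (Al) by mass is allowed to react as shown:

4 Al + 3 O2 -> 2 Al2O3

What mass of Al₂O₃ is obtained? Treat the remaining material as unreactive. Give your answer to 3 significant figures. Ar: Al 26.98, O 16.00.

Mass of pure Al = 348 g × 0.586 = 203.9 g.
M(Al) = 26.98 g/mol.
M(Al2O3) = 2(26.98) + 3(16.00) = 101.96 g/mol.
n(Al) = 203.9 g / 26.98 g/mol = 7.558 mol.
From the equation the Al:Al2O3 mole ratio is 4:2, so n(Al2O3) = 7.558 × 2/4 = 3.779 mol.
Mass of Al2O3 = 3.779 mol × 101.96 g/mol = 385.3 g.

385 g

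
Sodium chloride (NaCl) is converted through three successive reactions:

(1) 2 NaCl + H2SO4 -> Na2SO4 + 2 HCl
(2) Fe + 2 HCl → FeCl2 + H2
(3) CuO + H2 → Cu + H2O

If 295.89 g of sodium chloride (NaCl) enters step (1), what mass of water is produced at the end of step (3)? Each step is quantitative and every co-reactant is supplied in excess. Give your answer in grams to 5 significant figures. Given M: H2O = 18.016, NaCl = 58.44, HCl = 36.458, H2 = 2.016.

n(NaCl) = 295.89 / 58.44 = 5.06314 mol.
Reaction (1): NaCl→HCl ratio 2:2 ⇒ n(HCl) = 5.06314 mol.
Reaction (2): HCl→H2 ratio 2:1 ⇒ n(H2) = 2.53157 mol.
Reaction (3): H2→H2O ratio 1:1 ⇒ n(H2O) = 2.53157 mol.
Mass of H2O = 2.53157 × 18.016 = 45.6088 g.

45.609 g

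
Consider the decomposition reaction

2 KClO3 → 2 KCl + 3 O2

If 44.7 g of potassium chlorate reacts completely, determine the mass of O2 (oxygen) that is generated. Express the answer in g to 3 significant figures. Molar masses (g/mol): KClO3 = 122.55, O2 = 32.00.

17.5 g

n(KClO3) = 44.70 g / 122.55 g/mol = 0.3647 mol.
From the equation the KClO3:O2 mole ratio is 2:3, so n(O2) = 0.3647 × 3/2 = 0.5471 mol.
Mass of O2 = 0.5471 mol × 32.00 g/mol = 17.51 g.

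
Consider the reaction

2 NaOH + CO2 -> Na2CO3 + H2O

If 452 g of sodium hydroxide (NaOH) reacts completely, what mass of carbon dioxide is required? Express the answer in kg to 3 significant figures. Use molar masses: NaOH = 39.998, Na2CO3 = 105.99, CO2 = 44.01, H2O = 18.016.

n(NaOH) = 452.0 g / 39.998 g/mol = 11.30 mol.
From the equation the NaOH:CO2 mole ratio is 2:1, so n(CO2) = 11.30 × 1/2 = 5.650 mol.
Mass of CO2 = 5.650 mol × 44.01 g/mol = 248.7 g.
Converting to kg: 248.7 g = 0.249 kg.

0.249 kg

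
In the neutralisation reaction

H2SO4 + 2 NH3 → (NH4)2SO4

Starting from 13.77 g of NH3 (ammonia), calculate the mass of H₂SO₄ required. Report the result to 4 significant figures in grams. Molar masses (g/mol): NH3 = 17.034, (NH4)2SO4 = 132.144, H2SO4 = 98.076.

n(NH3) = 13.770 g / 17.034 g/mol = 0.80838 mol.
From the equation the NH3:H2SO4 mole ratio is 2:1, so n(H2SO4) = 0.80838 × 1/2 = 0.40419 mol.
Mass of H2SO4 = 0.40419 mol × 98.076 g/mol = 39.641 g.

39.64 g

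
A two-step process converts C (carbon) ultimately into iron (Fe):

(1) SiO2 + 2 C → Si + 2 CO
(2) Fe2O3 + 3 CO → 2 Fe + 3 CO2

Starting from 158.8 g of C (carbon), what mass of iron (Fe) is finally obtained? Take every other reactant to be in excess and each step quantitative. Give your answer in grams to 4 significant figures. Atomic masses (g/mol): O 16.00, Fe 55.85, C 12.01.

M(C) = 12.01 g/mol.
M(Fe) = 55.85 g/mol.
n(C) = 158.80 / 12.01 = 13.222 mol.
Step 1 gives a 2:2 ratio of C to CO, so n(CO) = 13.222 mol.
In step 2 the CO:Fe ratio is 3:2, so n(Fe) = 8.8149 mol.
Mass of Fe = 8.8149 × 55.85 = 492.31 g.

492.3 g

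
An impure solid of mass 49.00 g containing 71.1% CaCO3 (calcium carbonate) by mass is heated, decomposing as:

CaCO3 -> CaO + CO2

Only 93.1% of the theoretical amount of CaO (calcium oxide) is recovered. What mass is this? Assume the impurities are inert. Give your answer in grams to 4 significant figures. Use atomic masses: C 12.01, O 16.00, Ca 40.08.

Pure CaCO3 available = 49.00 g × 0.711 = 34.839 g.
M(CaCO3) = 40.08 + 12.01 + 3(16.00) = 100.09 g/mol.
M(CaO) = 40.08 + 16.00 = 56.08 g/mol.
n(CaCO3) = 34.839 g / 100.09 g/mol = 0.34808 mol.
From the equation the CaCO3:CaO mole ratio is 1:1, so n(CaO) = 0.34808 × 1/1 = 0.34808 mol.
Mass of CaO = 0.34808 mol × 56.08 g/mol = 19.520 g.
Actual mass collected = 19.520 g × 0.931 = 18.173 g.

18.17 g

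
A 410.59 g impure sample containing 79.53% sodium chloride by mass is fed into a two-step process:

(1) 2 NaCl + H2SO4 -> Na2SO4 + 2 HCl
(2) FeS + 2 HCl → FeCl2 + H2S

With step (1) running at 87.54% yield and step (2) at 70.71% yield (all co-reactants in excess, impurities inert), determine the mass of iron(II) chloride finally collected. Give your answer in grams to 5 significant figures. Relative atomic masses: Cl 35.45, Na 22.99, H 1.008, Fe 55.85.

Pure NaCl = 410.59 × 0.7953 = 326.542 g.
M(NaCl) = 22.99 + 35.45 = 58.44 g/mol.
M(FeCl2) = 55.85 + 2(35.45) = 126.75 g/mol.
n(NaCl) = 326.542 / 58.44 = 5.58765 mol.
Step 1 (NaCl:HCl = 2:2): theoretical n(HCl) = 5.58765 mol; at 87.54% yield, n(HCl) = 4.89143 mol.
Step 2 (HCl:FeCl2 = 2:1): theoretical n(FeCl2) = 2.44571 mol, so theoretical mass = 2.44571 × 126.75 = 309.994 g.
At 70.71% yield, actual mass of FeCl2 = 309.994 × 0.7071 = 219.197 g.

219.20 g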